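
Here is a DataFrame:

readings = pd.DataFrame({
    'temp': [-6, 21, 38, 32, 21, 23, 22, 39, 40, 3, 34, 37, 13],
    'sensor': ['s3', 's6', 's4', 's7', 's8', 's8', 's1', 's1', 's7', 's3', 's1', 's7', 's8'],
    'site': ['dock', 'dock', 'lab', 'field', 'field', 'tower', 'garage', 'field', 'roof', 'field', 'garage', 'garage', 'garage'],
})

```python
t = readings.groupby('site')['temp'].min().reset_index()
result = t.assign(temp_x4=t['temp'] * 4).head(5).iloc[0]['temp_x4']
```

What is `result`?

-24

group by site, min of temp:
site
dock      -6
field      3
garage    13
lab       38
roof      40
tower     23
Name: temp, dtype: int64
reset_index():
     site  temp
0    dock    -6
1   field     3
2  garage    13
3     lab    38
4    roof    40
5   tower    23
add column temp_x4 = t['temp'] * 4:
     site  temp  temp_x4
0    dock    -6      -24
1   field     3       12
2  garage    13       52
3     lab    38      152
4    roof    40      160
5   tower    23       92
take first 5 rows:
     site  temp  temp_x4
0    dock    -6      -24
1   field     3       12
2  garage    13       52
3     lab    38      152
4    roof    40      160
So iloc[0]['temp_x4'] = -24.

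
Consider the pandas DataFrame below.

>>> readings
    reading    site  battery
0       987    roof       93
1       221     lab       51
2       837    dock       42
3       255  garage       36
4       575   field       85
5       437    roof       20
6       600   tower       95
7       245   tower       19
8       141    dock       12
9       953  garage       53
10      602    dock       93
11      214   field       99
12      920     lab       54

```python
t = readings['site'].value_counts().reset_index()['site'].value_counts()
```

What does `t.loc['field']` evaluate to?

1

value_counts of site:
site
dock      3
roof      2
lab       2
garage    2
field     2
tower     2
Name: count, dtype: int64
reset_index():
     site  count
0    dock      3
1    roof      2
2     lab      2
3  garage      2
4   field      2
5   tower      2
value_counts of site:
site
dock      1
roof      1
lab       1
garage    1
field     1
tower     1
Name: count, dtype: int64
Reading off the value at index 'field', we get 1.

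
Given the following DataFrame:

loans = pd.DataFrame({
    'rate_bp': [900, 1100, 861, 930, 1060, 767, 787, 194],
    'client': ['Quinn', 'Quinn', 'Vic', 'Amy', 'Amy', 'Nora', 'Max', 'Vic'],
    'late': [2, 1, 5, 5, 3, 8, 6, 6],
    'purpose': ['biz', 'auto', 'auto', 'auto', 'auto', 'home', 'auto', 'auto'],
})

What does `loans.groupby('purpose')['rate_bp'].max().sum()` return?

2767

group by purpose, max of rate_bp:
purpose
auto    1100
biz      900
home     767
Name: rate_bp, dtype: int64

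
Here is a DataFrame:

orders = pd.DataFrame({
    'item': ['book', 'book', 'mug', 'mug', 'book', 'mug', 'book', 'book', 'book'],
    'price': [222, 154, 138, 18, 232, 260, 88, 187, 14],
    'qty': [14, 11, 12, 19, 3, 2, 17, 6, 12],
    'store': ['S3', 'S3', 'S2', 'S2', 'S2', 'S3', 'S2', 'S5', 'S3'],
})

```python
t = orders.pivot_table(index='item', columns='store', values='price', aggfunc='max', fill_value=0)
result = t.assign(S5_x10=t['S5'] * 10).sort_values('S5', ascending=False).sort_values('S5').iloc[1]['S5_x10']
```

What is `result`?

pivot: rows=item, cols=store, max(price):
store   S2   S3   S5
item                
book   232  222  187
mug    138  260    0
add column S5_x10 = t['S5'] * 10:
store   S2   S3   S5  S5_x10
item                        
book   232  222  187    1870
mug    138  260    0       0
sort by S5 descending:
store   S2   S3   S5  S5_x10
item                        
book   232  222  187    1870
mug    138  260    0       0
sort by S5:
store   S2   S3   S5  S5_x10
item                        
mug    138  260    0       0
book   232  222  187    1870
The value at position 1, column 'S5_x10' is 1870.

1870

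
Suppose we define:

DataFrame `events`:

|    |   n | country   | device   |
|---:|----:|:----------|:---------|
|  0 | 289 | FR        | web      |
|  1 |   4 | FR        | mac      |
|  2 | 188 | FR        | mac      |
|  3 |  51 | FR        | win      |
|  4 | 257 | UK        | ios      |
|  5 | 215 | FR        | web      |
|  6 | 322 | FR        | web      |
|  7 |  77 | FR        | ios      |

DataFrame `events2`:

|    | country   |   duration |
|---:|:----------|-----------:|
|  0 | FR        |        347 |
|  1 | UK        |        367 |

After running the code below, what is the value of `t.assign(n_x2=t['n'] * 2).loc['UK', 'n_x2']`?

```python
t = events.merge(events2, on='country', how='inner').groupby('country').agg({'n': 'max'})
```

514

merge on 'country' (how='inner') → 8 rows:
     n country device  duration
0  289      FR    web       347
1    4      FR    mac       347
2  188      FR    mac       347
3   51      FR    win       347
4  257      UK    ios       367
5  215      FR    web       347
6  322      FR    web       347
7   77      FR    ios       347
group by country, max of n:
           n
country     
FR       322
UK       257
add column n_x2 = t['n'] * 2:
           n  n_x2
country           
FR       322   644
UK       257   514
The value at row 'UK', column 'n_x2' is 514.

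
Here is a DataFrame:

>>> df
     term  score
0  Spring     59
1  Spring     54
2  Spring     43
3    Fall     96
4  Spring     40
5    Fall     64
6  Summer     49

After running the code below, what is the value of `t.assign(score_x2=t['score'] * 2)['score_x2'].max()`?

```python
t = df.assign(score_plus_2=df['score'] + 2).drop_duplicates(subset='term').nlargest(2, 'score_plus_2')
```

add column score_plus_2 = df['score'] + 2:
     term  score  score_plus_2
0  Spring     59            61
1  Spring     54            56
2  Spring     43            45
3    Fall     96            98
4  Spring     40            42
5    Fall     64            66
6  Summer     49            51
drop duplicate term (keep=first):
     term  score  score_plus_2
0  Spring     59            61
3    Fall     96            98
6  Summer     49            51
take 2 rows with largest score_plus_2:
     term  score  score_plus_2
3    Fall     96            98
0  Spring     59            61
add column score_x2 = t['score'] * 2:
     term  score  score_plus_2  score_x2
3    Fall     96            98       192
0  Spring     59            61       118

192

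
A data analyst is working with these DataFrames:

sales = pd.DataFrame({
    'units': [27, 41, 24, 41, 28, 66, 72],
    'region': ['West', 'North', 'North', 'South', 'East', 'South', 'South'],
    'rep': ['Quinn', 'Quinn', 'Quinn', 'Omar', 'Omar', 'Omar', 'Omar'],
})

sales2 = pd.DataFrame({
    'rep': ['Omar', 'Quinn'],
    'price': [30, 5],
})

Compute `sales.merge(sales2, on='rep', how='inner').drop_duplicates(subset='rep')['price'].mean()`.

merge on 'rep' (how='inner') → 7 rows:
   units region    rep  price
0     27   West  Quinn      5
1     41  North  Quinn      5
2     24  North  Quinn      5
3     41  South   Omar     30
4     28   East   Omar     30
5     66  South   Omar     30
6     72  South   Omar     30
drop duplicate rep (keep=first):
   units region    rep  price
0     27   West  Quinn      5
3     41  South   Omar     30
Reading off the mean of column 'price', we get 17.5.

17.5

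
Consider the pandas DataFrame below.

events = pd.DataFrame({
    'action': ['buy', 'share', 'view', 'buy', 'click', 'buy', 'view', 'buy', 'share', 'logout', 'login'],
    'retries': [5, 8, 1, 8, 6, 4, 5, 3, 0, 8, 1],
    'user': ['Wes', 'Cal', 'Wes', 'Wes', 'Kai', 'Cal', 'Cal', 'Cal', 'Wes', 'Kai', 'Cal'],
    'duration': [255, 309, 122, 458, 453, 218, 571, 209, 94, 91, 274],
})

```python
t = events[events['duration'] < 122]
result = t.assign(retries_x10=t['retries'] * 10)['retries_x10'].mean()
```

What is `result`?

40.0

filter rows where duration < 122:
   action  retries user  duration
8   share        0  Wes        94
9  logout        8  Kai        91
add column retries_x10 = t['retries'] * 10:
   action  retries user  duration  retries_x10
8   share        0  Wes        94            0
9  logout        8  Kai        91           80
mean of column 'retries_x10' → 40.0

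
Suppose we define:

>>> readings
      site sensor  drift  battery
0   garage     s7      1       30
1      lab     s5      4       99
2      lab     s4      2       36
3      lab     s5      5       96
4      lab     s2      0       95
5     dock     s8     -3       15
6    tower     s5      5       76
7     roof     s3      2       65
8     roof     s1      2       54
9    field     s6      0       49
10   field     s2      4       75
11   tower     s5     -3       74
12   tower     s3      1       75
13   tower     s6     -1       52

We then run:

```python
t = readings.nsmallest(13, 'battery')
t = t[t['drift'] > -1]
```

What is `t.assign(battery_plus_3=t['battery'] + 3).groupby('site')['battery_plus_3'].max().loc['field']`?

take 13 rows with smallest battery:
      site sensor  drift  battery
5     dock     s8     -3       15
0   garage     s7      1       30
2      lab     s4      2       36
9    field     s6      0       49
13   tower     s6     -1       52
8     roof     s1      2       54
7     roof     s3      2       65
11   tower     s5     -3       74
10   field     s2      4       75
12   tower     s3      1       75
6    tower     s5      5       76
4      lab     s2      0       95
3      lab     s5      5       96
filter rows where drift > -1:
      site sensor  drift  battery
0   garage     s7      1       30
2      lab     s4      2       36
9    field     s6      0       49
8     roof     s1      2       54
7     roof     s3      2       65
10   field     s2      4       75
12   tower     s3      1       75
6    tower     s5      5       76
4      lab     s2      0       95
3      lab     s5      5       96
add column battery_plus_3 = t['battery'] + 3:
      site sensor  drift  battery  battery_plus_3
0   garage     s7      1       30              33
2      lab     s4      2       36              39
9    field     s6      0       49              52
8     roof     s1      2       54              57
7     roof     s3      2       65              68
10   field     s2      4       75              78
12   tower     s3      1       75              78
6    tower     s5      5       76              79
4      lab     s2      0       95              98
3      lab     s5      5       96              99
group by site, max of battery_plus_3:
site
field     78
garage    33
lab       99
roof      68
tower     79
Name: battery_plus_3, dtype: int64
So loc['field'] = 78.

78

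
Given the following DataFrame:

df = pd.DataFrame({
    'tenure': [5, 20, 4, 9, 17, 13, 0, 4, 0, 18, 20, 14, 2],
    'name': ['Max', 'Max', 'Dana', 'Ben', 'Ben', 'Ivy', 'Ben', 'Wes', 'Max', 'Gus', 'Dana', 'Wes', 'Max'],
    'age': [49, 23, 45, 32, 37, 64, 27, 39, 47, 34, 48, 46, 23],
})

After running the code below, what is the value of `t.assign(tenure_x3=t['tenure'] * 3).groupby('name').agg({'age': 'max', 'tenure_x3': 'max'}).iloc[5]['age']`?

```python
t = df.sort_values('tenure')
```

46

sort by tenure:
    tenure  name  age
6        0   Ben   27
8        0   Max   47
12       2   Max   23
2        4  Dana   45
7        4   Wes   39
0        5   Max   49
3        9   Ben   32
5       13   Ivy   64
11      14   Wes   46
4       17   Ben   37
9       18   Gus   34
1       20   Max   23
10      20  Dana   48
add column tenure_x3 = t['tenure'] * 3:
    tenure  name  age  tenure_x3
6        0   Ben   27          0
8        0   Max   47          0
12       2   Max   23          6
2        4  Dana   45         12
7        4   Wes   39         12
0        5   Max   49         15
3        9   Ben   32         27
5       13   Ivy   64         39
11      14   Wes   46         42
4       17   Ben   37         51
9       18   Gus   34         54
1       20   Max   23         60
10      20  Dana   48         60
group by name: max(age), max(tenure_x3):
      age  tenure_x3
name                
Ben    37         51
Dana   48         60
Gus    34         54
Ivy    64         39
Max    49         60
Wes    46         42
Then the value at position 5, column 'age': 46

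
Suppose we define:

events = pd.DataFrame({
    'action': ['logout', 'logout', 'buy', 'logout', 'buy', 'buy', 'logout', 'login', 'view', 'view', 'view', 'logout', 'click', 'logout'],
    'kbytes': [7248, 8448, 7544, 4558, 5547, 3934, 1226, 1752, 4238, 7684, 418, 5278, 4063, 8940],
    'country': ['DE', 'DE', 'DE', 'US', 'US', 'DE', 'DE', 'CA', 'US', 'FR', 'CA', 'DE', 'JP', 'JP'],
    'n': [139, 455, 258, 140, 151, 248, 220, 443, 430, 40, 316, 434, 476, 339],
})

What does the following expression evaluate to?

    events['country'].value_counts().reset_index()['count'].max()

value_counts of country:
country
DE    6
US    3
CA    2
JP    2
FR    1
Name: count, dtype: int64
reset_index():
  country  count
0      DE      6
1      US      3
2      CA      2
3      JP      2
4      FR      1
The max of column 'count' is 6.

6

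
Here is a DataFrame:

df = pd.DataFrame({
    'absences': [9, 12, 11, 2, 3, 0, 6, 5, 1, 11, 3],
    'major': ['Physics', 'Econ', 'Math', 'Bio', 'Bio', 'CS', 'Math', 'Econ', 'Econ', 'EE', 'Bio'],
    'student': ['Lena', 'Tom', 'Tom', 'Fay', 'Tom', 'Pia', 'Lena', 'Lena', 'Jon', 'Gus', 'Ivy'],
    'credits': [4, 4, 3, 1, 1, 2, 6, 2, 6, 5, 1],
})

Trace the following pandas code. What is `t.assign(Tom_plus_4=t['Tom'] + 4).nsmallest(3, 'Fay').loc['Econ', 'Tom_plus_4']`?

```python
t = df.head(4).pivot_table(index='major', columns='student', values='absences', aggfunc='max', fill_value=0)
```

16

take first 4 rows:
   absences    major student  credits
0         9  Physics    Lena        4
1        12     Econ     Tom        4
2        11     Math     Tom        3
3         2      Bio     Fay        1
pivot: rows=major, cols=student, max(absences):
student  Fay  Lena  Tom
major                  
Bio        2     0    0
Econ       0     0   12
Math       0     0   11
Physics    0     9    0
add column Tom_plus_4 = t['Tom'] + 4:
student  Fay  Lena  Tom  Tom_plus_4
major                              
Bio        2     0    0           4
Econ       0     0   12          16
Math       0     0   11          15
Physics    0     9    0           4
take 3 rows with smallest Fay:
student  Fay  Lena  Tom  Tom_plus_4
major                              
Econ       0     0   12          16
Math       0     0   11          15
Physics    0     9    0           4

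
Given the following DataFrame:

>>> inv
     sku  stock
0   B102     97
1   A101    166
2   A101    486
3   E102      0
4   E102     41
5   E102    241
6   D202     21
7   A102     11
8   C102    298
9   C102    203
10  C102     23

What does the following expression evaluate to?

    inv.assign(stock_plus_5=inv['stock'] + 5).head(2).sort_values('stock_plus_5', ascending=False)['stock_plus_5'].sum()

273

add column stock_plus_5 = inv['stock'] + 5:
     sku  stock  stock_plus_5
0   B102     97           102
1   A101    166           171
2   A101    486           491
3   E102      0             5
4   E102     41            46
5   E102    241           246
6   D202     21            26
7   A102     11            16
8   C102    298           303
9   C102    203           208
10  C102     23            28
take first 2 rows:
    sku  stock  stock_plus_5
0  B102     97           102
1  A101    166           171
sort by stock_plus_5 descending:
    sku  stock  stock_plus_5
1  A101    166           171
0  B102     97           102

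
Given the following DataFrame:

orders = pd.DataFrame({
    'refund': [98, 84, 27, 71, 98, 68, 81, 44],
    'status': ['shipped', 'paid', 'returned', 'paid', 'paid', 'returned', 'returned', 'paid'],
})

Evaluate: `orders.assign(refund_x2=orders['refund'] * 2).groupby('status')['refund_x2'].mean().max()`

add column refund_x2 = orders['refund'] * 2:
   refund    status  refund_x2
0      98   shipped        196
1      84      paid        168
2      27  returned         54
3      71      paid        142
4      98      paid        196
5      68  returned        136
6      81  returned        162
7      44      paid         88
group by status, mean of refund_x2:
status
paid        148.500000
returned    117.333333
shipped     196.000000
Name: refund_x2, dtype: float64

196.0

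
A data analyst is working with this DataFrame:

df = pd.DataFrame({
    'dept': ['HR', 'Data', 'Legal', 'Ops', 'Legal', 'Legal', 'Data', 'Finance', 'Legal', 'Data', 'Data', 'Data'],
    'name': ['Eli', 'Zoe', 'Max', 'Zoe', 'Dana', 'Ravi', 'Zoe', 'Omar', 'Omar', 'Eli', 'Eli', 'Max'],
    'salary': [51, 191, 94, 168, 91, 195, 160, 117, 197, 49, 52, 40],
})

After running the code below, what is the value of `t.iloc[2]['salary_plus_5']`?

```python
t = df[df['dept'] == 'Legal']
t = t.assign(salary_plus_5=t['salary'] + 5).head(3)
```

filter rows where dept == 'Legal':
    dept  name  salary
2  Legal   Max      94
4  Legal  Dana      91
5  Legal  Ravi     195
8  Legal  Omar     197
add column salary_plus_5 = t['salary'] + 5:
    dept  name  salary  salary_plus_5
2  Legal   Max      94             99
4  Legal  Dana      91             96
5  Legal  Ravi     195            200
8  Legal  Omar     197            202
take first 3 rows:
    dept  name  salary  salary_plus_5
2  Legal   Max      94             99
4  Legal  Dana      91             96
5  Legal  Ravi     195            200
Then the value at position 2, column 'salary_plus_5': 200

200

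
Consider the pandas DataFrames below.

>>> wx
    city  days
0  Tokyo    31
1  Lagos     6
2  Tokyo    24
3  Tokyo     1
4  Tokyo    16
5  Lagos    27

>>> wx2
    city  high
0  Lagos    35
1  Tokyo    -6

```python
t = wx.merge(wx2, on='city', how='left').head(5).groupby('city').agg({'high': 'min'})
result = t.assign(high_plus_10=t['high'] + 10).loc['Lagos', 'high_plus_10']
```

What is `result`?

45

merge on 'city' (how='left') → 6 rows:
    city  days  high
0  Tokyo    31    -6
1  Lagos     6    35
2  Tokyo    24    -6
3  Tokyo     1    -6
4  Tokyo    16    -6
5  Lagos    27    35
take first 5 rows:
    city  days  high
0  Tokyo    31    -6
1  Lagos     6    35
2  Tokyo    24    -6
3  Tokyo     1    -6
4  Tokyo    16    -6
group by city, min of high:
       high
city       
Lagos    35
Tokyo    -6
add column high_plus_10 = t['high'] + 10:
       high  high_plus_10
city                     
Lagos    35            45
Tokyo    -6             4
Reading off the value at row 'Lagos', column 'high_plus_10', we get 45.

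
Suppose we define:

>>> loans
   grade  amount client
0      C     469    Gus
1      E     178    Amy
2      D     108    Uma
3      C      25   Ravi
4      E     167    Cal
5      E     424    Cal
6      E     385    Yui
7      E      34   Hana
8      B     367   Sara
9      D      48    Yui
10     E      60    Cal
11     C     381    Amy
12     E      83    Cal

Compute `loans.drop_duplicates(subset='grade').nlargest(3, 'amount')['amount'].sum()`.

drop duplicate grade (keep=first):
  grade  amount client
0     C     469    Gus
1     E     178    Amy
2     D     108    Uma
8     B     367   Sara
take 3 rows with largest amount:
  grade  amount client
0     C     469    Gus
8     B     367   Sara
1     E     178    Amy

1014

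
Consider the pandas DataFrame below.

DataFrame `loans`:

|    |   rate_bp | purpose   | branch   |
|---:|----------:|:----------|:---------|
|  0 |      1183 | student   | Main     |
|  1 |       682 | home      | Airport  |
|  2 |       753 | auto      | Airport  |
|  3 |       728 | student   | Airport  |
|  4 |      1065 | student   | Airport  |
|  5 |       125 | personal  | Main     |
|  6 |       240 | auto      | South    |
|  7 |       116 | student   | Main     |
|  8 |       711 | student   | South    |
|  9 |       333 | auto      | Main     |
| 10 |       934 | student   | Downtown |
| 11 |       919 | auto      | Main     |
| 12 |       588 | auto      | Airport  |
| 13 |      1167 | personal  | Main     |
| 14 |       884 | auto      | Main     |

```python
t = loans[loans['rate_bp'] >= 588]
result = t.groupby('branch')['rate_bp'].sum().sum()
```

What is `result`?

filter rows where rate_bp >= 588:
    rate_bp   purpose    branch
0      1183   student      Main
1       682      home   Airport
2       753      auto   Airport
3       728   student   Airport
4      1065   student   Airport
8       711   student     South
10      934   student  Downtown
11      919      auto      Main
12      588      auto   Airport
13     1167  personal      Main
14      884      auto      Main
group by branch, sum of rate_bp:
branch
Airport     3816
Downtown     934
Main        4153
South        711
Name: rate_bp, dtype: int64
So sum() = 9614.

9614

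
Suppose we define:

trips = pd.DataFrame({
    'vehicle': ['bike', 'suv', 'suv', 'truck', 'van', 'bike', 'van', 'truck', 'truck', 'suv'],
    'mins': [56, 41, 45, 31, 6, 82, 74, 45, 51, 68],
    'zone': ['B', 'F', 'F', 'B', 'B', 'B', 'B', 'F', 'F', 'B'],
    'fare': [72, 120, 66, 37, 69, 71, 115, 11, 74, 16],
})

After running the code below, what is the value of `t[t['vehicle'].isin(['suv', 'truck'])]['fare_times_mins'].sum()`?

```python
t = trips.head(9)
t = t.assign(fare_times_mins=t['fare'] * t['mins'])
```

13306

take first 9 rows:
  vehicle  mins zone  fare
0    bike    56    B    72
1     suv    41    F   120
2     suv    45    F    66
3   truck    31    B    37
4     van     6    B    69
5    bike    82    B    71
6     van    74    B   115
7   truck    45    F    11
8   truck    51    F    74
add column fare_times_mins = t['fare'] * t['mins']:
  vehicle  mins zone  fare  fare_times_mins
0    bike    56    B    72             4032
1     suv    41    F   120             4920
2     suv    45    F    66             2970
3   truck    31    B    37             1147
4     van     6    B    69              414
5    bike    82    B    71             5822
6     van    74    B   115             8510
7   truck    45    F    11              495
8   truck    51    F    74             3774
filter rows where vehicle in ['suv', 'truck']:
  vehicle  mins zone  fare  fare_times_mins
1     suv    41    F   120             4920
2     suv    45    F    66             2970
3   truck    31    B    37             1147
7   truck    45    F    11              495
8   truck    51    F    74             3774
sum of column 'fare_times_mins' → 13306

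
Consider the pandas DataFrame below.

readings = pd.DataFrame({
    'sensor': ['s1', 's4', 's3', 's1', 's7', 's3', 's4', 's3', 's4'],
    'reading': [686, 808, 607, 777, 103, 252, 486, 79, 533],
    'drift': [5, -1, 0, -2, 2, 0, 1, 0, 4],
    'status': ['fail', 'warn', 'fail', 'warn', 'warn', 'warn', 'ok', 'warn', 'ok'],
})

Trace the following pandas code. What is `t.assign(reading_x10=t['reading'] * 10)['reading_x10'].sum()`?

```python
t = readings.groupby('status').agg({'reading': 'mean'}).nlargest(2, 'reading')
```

group by status, mean of reading:
        reading
status         
fail      646.5
ok        509.5
warn      403.8
take 2 rows with largest reading:
        reading
status         
fail      646.5
ok        509.5
add column reading_x10 = t['reading'] * 10:
        reading  reading_x10
status                      
fail      646.5       6465.0
ok        509.5       5095.0

11560.0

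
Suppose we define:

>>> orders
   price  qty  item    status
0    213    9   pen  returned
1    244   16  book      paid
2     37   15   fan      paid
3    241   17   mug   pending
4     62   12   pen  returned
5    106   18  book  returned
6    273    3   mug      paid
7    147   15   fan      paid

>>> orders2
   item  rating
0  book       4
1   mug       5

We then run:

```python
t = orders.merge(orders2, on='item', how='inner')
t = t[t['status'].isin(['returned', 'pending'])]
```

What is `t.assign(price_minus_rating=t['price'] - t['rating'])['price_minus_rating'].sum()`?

338

merge on 'item' (how='inner') → 4 rows:
   price  qty  item    status  rating
0    244   16  book      paid       4
1    241   17   mug   pending       5
2    106   18  book  returned       4
3    273    3   mug      paid       5
filter rows where status in ['returned', 'pending']:
   price  qty  item    status  rating
1    241   17   mug   pending       5
2    106   18  book  returned       4
add column price_minus_rating = t['price'] - t['rating']:
   price  qty  item    status  rating  price_minus_rating
1    241   17   mug   pending       5                 236
2    106   18  book  returned       4                 102
Taking the sum of column 'price_minus_rating' gives 338.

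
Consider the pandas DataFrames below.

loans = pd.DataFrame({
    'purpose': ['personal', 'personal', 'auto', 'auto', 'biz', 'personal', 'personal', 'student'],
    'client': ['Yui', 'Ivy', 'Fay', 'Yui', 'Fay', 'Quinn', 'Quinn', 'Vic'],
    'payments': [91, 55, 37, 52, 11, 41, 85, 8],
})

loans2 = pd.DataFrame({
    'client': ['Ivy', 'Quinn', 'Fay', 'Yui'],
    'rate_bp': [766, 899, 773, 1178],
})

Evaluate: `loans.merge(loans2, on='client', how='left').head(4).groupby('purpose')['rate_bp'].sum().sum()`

3895.0

merge on 'client' (how='left') → 8 rows:
    purpose client  payments  rate_bp
0  personal    Yui        91   1178.0
1  personal    Ivy        55    766.0
2      auto    Fay        37    773.0
3      auto    Yui        52   1178.0
4       biz    Fay        11    773.0
5  personal  Quinn        41    899.0
6  personal  Quinn        85    899.0
7   student    Vic         8      NaN
take first 4 rows:
    purpose client  payments  rate_bp
0  personal    Yui        91   1178.0
1  personal    Ivy        55    766.0
2      auto    Fay        37    773.0
3      auto    Yui        52   1178.0
group by purpose, sum of rate_bp:
purpose
auto        1951.0
personal    1944.0
Name: rate_bp, dtype: float64
Finally, sum of the resulting series = 3895.0.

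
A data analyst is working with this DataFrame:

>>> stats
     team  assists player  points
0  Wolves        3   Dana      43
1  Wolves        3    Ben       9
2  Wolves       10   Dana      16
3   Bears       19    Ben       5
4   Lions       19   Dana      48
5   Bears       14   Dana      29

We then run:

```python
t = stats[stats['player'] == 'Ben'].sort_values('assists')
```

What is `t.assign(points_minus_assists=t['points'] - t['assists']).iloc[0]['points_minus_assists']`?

6

filter rows where player == 'Ben':
     team  assists player  points
1  Wolves        3    Ben       9
3   Bears       19    Ben       5
sort by assists:
     team  assists player  points
1  Wolves        3    Ben       9
3   Bears       19    Ben       5
add column points_minus_assists = t['points'] - t['assists']:
     team  assists player  points  points_minus_assists
1  Wolves        3    Ben       9                     6
3   Bears       19    Ben       5                   -14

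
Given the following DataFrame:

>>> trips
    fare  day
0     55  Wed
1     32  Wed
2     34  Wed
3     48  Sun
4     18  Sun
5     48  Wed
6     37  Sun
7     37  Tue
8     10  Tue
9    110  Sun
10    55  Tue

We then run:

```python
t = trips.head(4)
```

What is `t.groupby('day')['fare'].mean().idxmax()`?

take first 4 rows:
   fare  day
0    55  Wed
1    32  Wed
2    34  Wed
3    48  Sun
group by day, mean of fare:
day
Sun    48.000000
Wed    40.333333
Name: fare, dtype: float64
Hence Sun.

Sun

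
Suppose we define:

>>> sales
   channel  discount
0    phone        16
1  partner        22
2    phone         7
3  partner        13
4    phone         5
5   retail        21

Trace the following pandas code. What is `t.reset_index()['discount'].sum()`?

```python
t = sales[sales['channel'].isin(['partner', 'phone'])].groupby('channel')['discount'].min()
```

18

filter rows where channel in ['partner', 'phone']:
   channel  discount
0    phone        16
1  partner        22
2    phone         7
3  partner        13
4    phone         5
group by channel, min of discount:
channel
partner    13
phone       5
Name: discount, dtype: int64
reset_index():
   channel  discount
0  partner        13
1    phone         5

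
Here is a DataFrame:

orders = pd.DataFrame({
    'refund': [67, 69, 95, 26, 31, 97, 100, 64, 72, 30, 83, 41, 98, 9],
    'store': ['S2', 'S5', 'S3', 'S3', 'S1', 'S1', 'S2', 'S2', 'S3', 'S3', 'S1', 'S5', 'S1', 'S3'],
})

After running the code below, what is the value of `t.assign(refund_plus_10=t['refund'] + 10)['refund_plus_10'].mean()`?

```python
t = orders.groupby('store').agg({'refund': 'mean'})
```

group by store, mean of refund:
       refund
store        
S1      77.25
S2      77.00
S3      46.40
S5      55.00
add column refund_plus_10 = t['refund'] + 10:
       refund  refund_plus_10
store                        
S1      77.25           87.25
S2      77.00           87.00
S3      46.40           56.40
S5      55.00           65.00
The mean of column 'refund_plus_10' is 73.9125.

73.9125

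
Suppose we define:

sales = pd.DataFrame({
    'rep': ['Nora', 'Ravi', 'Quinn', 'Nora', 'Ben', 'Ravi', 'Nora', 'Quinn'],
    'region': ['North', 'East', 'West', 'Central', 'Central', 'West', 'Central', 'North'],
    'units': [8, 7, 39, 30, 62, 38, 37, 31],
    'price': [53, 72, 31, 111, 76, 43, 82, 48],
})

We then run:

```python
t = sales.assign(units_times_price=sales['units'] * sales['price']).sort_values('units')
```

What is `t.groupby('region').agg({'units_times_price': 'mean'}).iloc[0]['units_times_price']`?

3692.0

add column units_times_price = sales['units'] * sales['price']:
     rep   region  units  price  units_times_price
0   Nora    North      8     53                424
1   Ravi     East      7     72                504
2  Quinn     West     39     31               1209
3   Nora  Central     30    111               3330
4    Ben  Central     62     76               4712
5   Ravi     West     38     43               1634
6   Nora  Central     37     82               3034
7  Quinn    North     31     48               1488
sort by units:
     rep   region  units  price  units_times_price
1   Ravi     East      7     72                504
0   Nora    North      8     53                424
3   Nora  Central     30    111               3330
7  Quinn    North     31     48               1488
6   Nora  Central     37     82               3034
5   Ravi     West     38     43               1634
2  Quinn     West     39     31               1209
4    Ben  Central     62     76               4712
group by region, mean of units_times_price:
         units_times_price
region                    
Central             3692.0
East                 504.0
North                956.0
West                1421.5
Hence 3692.0.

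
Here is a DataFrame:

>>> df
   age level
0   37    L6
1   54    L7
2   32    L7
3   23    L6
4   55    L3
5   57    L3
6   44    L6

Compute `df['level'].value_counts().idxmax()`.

L6

value_counts of level:
level
L6    3
L7    2
L3    2
Name: count, dtype: int64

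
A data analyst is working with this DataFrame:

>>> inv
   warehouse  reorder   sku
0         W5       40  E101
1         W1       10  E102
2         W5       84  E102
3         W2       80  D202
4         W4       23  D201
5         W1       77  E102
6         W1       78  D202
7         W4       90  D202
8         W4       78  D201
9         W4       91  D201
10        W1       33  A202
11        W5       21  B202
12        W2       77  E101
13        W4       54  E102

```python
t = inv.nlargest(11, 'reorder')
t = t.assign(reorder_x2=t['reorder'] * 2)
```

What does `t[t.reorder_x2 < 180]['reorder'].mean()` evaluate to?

take 11 rows with largest reorder:
   warehouse  reorder   sku
9         W4       91  D201
7         W4       90  D202
2         W5       84  E102
3         W2       80  D202
6         W1       78  D202
8         W4       78  D201
5         W1       77  E102
12        W2       77  E101
13        W4       54  E102
0         W5       40  E101
10        W1       33  A202
add column reorder_x2 = t['reorder'] * 2:
   warehouse  reorder   sku  reorder_x2
9         W4       91  D201         182
7         W4       90  D202         180
2         W5       84  E102         168
3         W2       80  D202         160
6         W1       78  D202         156
8         W4       78  D201         156
5         W1       77  E102         154
12        W2       77  E101         154
13        W4       54  E102         108
0         W5       40  E101          80
10        W1       33  A202          66
filter rows where reorder_x2 < 180:
   warehouse  reorder   sku  reorder_x2
2         W5       84  E102         168
3         W2       80  D202         160
6         W1       78  D202         156
8         W4       78  D201         156
5         W1       77  E102         154
12        W2       77  E101         154
13        W4       54  E102         108
0         W5       40  E101          80
10        W1       33  A202          66
Then the mean of column 'reorder': 66.7777777778

66.7777777778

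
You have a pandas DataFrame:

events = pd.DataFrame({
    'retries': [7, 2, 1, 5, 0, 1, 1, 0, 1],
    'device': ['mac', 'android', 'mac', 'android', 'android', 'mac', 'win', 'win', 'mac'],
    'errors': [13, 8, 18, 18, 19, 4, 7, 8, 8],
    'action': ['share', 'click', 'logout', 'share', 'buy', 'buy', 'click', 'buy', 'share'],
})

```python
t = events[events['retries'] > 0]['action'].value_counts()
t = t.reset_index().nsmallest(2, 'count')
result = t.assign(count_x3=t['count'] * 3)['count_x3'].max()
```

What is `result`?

filter rows where retries > 0:
   retries   device  errors  action
0        7      mac      13   share
1        2  android       8   click
2        1      mac      18  logout
3        5  android      18   share
5        1      mac       4     buy
6        1      win       7   click
8        1      mac       8   share
value_counts of action:
action
share     3
click     2
logout    1
buy       1
Name: count, dtype: int64
reset_index():
   action  count
0   share      3
1   click      2
2  logout      1
3     buy      1
take 2 rows with smallest count:
   action  count
2  logout      1
3     buy      1
add column count_x3 = t['count'] * 3:
   action  count  count_x3
2  logout      1         3
3     buy      1         3
The max of column 'count_x3' is 3.

3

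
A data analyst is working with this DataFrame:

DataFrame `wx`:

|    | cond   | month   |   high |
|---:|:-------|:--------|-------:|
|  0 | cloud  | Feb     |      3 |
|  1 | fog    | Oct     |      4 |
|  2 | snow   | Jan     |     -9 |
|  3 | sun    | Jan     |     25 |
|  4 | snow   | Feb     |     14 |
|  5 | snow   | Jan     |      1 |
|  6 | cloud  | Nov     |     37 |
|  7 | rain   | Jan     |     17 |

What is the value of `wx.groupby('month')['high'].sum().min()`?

group by month, sum of high:
month
Feb    17
Jan    34
Nov    37
Oct     4
Name: high, dtype: int64
Taking the min of the resulting series gives 4.

4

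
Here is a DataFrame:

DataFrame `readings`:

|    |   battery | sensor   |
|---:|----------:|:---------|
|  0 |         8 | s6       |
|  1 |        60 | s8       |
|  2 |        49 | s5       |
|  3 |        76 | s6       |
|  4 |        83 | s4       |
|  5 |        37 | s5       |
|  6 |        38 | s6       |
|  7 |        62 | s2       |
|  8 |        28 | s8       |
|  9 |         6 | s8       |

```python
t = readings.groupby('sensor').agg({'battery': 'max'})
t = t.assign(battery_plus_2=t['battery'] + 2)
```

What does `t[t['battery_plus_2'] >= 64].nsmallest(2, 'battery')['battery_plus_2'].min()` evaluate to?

group by sensor, max of battery:
        battery
sensor         
s2           62
s4           83
s5           49
s6           76
s8           60
add column battery_plus_2 = t['battery'] + 2:
        battery  battery_plus_2
sensor                         
s2           62              64
s4           83              85
s5           49              51
s6           76              78
s8           60              62
filter rows where battery_plus_2 >= 64:
        battery  battery_plus_2
sensor                         
s2           62              64
s4           83              85
s6           76              78
take 2 rows with smallest battery:
        battery  battery_plus_2
sensor                         
s2           62              64
s6           76              78
min of column 'battery_plus_2' → 64

64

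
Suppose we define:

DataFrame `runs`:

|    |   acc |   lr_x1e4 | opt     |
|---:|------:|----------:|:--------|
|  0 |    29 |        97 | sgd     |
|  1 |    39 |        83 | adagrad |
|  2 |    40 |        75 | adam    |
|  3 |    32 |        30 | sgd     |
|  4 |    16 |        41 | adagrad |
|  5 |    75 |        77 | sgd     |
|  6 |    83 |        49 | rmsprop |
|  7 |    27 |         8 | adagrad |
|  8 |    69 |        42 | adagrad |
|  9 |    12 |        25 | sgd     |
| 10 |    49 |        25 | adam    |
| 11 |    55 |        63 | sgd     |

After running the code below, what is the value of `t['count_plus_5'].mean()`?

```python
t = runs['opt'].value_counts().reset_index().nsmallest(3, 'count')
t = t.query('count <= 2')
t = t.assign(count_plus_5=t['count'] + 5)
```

value_counts of opt:
opt
sgd        5
adagrad    4
adam       2
rmsprop    1
Name: count, dtype: int64
reset_index():
       opt  count
0      sgd      5
1  adagrad      4
2     adam      2
3  rmsprop      1
take 3 rows with smallest count:
       opt  count
3  rmsprop      1
2     adam      2
1  adagrad      4
filter rows where count <= 2:
       opt  count
3  rmsprop      1
2     adam      2
add column count_plus_5 = t['count'] + 5:
       opt  count  count_plus_5
3  rmsprop      1             6
2     adam      2             7

6.5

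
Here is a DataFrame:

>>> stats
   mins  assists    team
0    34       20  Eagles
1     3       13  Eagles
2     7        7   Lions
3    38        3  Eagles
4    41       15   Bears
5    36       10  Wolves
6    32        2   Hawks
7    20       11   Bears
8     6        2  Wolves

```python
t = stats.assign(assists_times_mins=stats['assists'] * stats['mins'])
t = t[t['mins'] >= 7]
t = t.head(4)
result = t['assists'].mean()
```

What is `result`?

add column assists_times_mins = stats['assists'] * stats['mins']:
   mins  assists    team  assists_times_mins
0    34       20  Eagles                 680
1     3       13  Eagles                  39
2     7        7   Lions                  49
3    38        3  Eagles                 114
4    41       15   Bears                 615
5    36       10  Wolves                 360
6    32        2   Hawks                  64
7    20       11   Bears                 220
8     6        2  Wolves                  12
filter rows where mins >= 7:
   mins  assists    team  assists_times_mins
0    34       20  Eagles                 680
2     7        7   Lions                  49
3    38        3  Eagles                 114
4    41       15   Bears                 615
5    36       10  Wolves                 360
6    32        2   Hawks                  64
7    20       11   Bears                 220
take first 4 rows:
   mins  assists    team  assists_times_mins
0    34       20  Eagles                 680
2     7        7   Lions                  49
3    38        3  Eagles                 114
4    41       15   Bears                 615
Finally, mean of column 'assists' = 11.25.

11.25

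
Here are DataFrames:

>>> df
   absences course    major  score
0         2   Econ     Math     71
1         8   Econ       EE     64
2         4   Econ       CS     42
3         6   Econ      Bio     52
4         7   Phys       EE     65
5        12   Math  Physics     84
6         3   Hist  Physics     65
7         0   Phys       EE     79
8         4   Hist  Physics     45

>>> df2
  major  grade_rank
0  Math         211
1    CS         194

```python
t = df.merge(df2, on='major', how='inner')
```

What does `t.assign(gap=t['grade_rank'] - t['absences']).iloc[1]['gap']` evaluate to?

merge on 'major' (how='inner') → 2 rows:
   absences course major  score  grade_rank
0         2   Econ  Math     71         211
1         4   Econ    CS     42         194
add column gap = t['grade_rank'] - t['absences']:
   absences course major  score  grade_rank  gap
0         2   Econ  Math     71         211  209
1         4   Econ    CS     42         194  190
value at position 1, column 'gap' → 190

190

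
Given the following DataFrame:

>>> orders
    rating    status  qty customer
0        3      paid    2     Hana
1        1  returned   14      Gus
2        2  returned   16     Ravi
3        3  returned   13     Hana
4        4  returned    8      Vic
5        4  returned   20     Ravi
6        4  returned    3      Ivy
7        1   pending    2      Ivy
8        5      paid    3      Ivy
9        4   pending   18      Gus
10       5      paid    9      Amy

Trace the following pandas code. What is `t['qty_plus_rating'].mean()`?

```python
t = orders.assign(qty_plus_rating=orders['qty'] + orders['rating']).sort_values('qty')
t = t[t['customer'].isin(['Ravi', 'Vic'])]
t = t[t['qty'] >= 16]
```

add column qty_plus_rating = orders['qty'] + orders['rating']:
    rating    status  qty customer  qty_plus_rating
0        3      paid    2     Hana                5
1        1  returned   14      Gus               15
2        2  returned   16     Ravi               18
3        3  returned   13     Hana               16
4        4  returned    8      Vic               12
5        4  returned   20     Ravi               24
6        4  returned    3      Ivy                7
7        1   pending    2      Ivy                3
8        5      paid    3      Ivy                8
9        4   pending   18      Gus               22
10       5      paid    9      Amy               14
sort by qty:
    rating    status  qty customer  qty_plus_rating
0        3      paid    2     Hana                5
7        1   pending    2      Ivy                3
6        4  returned    3      Ivy                7
8        5      paid    3      Ivy                8
4        4  returned    8      Vic               12
10       5      paid    9      Amy               14
3        3  returned   13     Hana               16
1        1  returned   14      Gus               15
2        2  returned   16     Ravi               18
9        4   pending   18      Gus               22
5        4  returned   20     Ravi               24
filter rows where customer in ['Ravi', 'Vic']:
   rating    status  qty customer  qty_plus_rating
4       4  returned    8      Vic               12
2       2  returned   16     Ravi               18
5       4  returned   20     Ravi               24
filter rows where qty >= 16:
   rating    status  qty customer  qty_plus_rating
2       2  returned   16     Ravi               18
5       4  returned   20     Ravi               24

21.0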